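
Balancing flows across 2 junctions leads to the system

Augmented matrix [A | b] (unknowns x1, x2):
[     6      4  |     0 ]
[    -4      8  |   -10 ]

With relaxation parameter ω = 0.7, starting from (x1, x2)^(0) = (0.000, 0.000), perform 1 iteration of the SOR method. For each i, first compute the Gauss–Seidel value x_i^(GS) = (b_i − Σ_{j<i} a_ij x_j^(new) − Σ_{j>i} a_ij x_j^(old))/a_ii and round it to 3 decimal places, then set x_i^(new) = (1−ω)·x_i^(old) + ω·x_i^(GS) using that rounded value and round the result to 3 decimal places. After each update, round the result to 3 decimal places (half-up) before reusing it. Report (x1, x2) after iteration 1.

(0.000, -0.875)

Iteration 1:
  x1: GS value = (0 - (4)·0.000) / (6) = 0.000;  x1 ← (1−ω)·0.000 + ω·0.000 = 0.000
  x2: GS value = (-10 - (-4)·0.000) / (8) = -1.250;  x2 ← (1−ω)·0.000 + ω·-1.250 = -0.875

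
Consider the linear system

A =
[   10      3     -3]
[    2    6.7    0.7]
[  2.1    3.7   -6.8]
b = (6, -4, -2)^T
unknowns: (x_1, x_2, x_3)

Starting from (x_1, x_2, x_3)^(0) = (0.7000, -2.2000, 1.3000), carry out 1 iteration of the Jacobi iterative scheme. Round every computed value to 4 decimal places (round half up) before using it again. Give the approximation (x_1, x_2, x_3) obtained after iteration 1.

(1.6500, -0.9418, -0.6868)

Iteration 1:
  x_1 = (6 - (3)·-2.2000 - (-3)·1.3000) / (10) = 1.6500
  x_2 = (-4 - (2)·0.7000 - (0.7)·1.3000) / (6.7) = -0.9418
  x_3 = (-2 - (2.1)·0.7000 - (3.7)·-2.2000) / (-6.8) = -0.6868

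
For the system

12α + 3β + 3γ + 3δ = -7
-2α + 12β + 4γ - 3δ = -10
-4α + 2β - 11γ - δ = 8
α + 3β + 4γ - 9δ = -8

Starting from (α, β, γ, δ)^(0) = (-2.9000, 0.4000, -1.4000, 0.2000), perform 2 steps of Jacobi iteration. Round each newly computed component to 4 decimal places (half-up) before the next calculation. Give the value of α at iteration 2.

-0.4982

Iteration 1:
  α = (-7 - (3)·0.4000 - (3)·-1.4000 - (3)·0.2000) / (12) = -0.3833
  β = (-10 - (-2)·-2.9000 - (4)·-1.4000 - (-3)·0.2000) / (12) = -0.8000
  γ = (8 - (-4)·-2.9000 - (2)·0.4000 - (-1)·0.2000) / (-11) = 0.3818
  δ = (-8 - (1)·-2.9000 - (3)·0.4000 - (4)·-1.4000) / (-9) = 0.0778
Iteration 2:
  α = (-7 - (3)·-0.8000 - (3)·0.3818 - (3)·0.0778) / (12) = -0.4982
  β = (-10 - (-2)·-0.3833 - (4)·0.3818 - (-3)·0.0778) / (12) = -1.0050
  γ = (8 - (-4)·-0.3833 - (2)·-0.8000 - (-1)·0.0778) / (-11) = -0.7404
  δ = (-8 - (1)·-0.3833 - (3)·-0.8000 - (4)·0.3818) / (-9) = 0.7493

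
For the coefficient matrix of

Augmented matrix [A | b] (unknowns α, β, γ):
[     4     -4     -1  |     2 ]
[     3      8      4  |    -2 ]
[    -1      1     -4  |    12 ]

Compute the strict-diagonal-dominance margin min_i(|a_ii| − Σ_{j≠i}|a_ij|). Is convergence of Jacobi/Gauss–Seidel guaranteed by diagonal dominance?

-1

row 1: |4| − (4+1) = -1
row 2: |8| − (3+4) = 1
row 3: |-4| − (1+1) = 2
minimum over rows = -1 → not strictly diagonally dominant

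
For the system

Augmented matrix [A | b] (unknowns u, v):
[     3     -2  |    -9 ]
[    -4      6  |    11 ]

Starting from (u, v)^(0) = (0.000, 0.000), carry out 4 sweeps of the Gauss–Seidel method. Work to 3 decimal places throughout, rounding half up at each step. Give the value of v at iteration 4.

-0.289

Iteration 1:
  u = (-9 - (-2)·0.000) / (3) = -3.000
  v = (11 - (-4)·-3.000) / (6) = -0.167
Iteration 2:
  u = (-9 - (-2)·-0.167) / (3) = -3.111
  v = (11 - (-4)·-3.111) / (6) = -0.241
Iteration 3:
  u = (-9 - (-2)·-0.241) / (3) = -3.161
  v = (11 - (-4)·-3.161) / (6) = -0.274
Iteration 4:
  u = (-9 - (-2)·-0.274) / (3) = -3.183
  v = (11 - (-4)·-3.183) / (6) = -0.289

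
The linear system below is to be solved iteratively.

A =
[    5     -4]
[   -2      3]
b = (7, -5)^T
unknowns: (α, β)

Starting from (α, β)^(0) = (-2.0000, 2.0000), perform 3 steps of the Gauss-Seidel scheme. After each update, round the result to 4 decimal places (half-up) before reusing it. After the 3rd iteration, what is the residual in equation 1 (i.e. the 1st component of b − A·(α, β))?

-1.8963

Iteration 1:
  α = (7 - (-4)·2.0000) / (5) = 3.0000
  β = (-5 - (-2)·3.0000) / (3) = 0.3333
Iteration 2:
  α = (7 - (-4)·0.3333) / (5) = 1.6666
  β = (-5 - (-2)·1.6666) / (3) = -0.5556
Iteration 3:
  α = (7 - (-4)·-0.5556) / (5) = 0.9555
  β = (-5 - (-2)·0.9555) / (3) = -1.0297
Residual b − A·x = (-1.8963, 0.0001)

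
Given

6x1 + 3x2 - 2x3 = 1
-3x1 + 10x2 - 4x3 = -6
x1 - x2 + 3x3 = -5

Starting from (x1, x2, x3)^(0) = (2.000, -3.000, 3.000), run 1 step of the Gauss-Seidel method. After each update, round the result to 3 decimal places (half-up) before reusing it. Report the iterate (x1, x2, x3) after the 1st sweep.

(2.667, 1.400, -2.089)

Iteration 1:
  x1 = (1 - (3)·-3.000 - (-2)·3.000) / (6) = 2.667
  x2 = (-6 - (-3)·2.667 - (-4)·3.000) / (10) = 1.400
  x3 = (-5 - (1)·2.667 - (-1)·1.400) / (3) = -2.089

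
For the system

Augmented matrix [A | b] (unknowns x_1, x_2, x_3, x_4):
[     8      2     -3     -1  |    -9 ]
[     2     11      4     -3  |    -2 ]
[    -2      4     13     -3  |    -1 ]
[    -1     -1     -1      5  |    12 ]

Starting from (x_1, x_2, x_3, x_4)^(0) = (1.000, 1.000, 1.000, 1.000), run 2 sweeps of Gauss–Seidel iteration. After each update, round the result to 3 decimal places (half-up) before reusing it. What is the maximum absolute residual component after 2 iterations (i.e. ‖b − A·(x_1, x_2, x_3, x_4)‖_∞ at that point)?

Iteration 1:
  x_1 = (-9 - (2)·1.000 - (-3)·1.000 - (-1)·1.000) / (8) = -0.875
  x_2 = (-2 - (2)·-0.875 - (4)·1.000 - (-3)·1.000) / (11) = -0.114
  x_3 = (-1 - (-2)·-0.875 - (4)·-0.114 - (-3)·1.000) / (13) = 0.054
  x_4 = (12 - (-1)·-0.875 - (-1)·-0.114 - (-1)·0.054) / (5) = 2.213
Iteration 2:
  x_1 = (-9 - (2)·-0.114 - (-3)·0.054 - (-1)·2.213) / (8) = -0.800
  x_2 = (-2 - (2)·-0.800 - (4)·0.054 - (-3)·2.213) / (11) = 0.548
  x_3 = (-1 - (-2)·-0.800 - (4)·0.548 - (-3)·2.213) / (13) = 0.142
  x_4 = (12 - (-1)·-0.800 - (-1)·0.548 - (-1)·0.142) / (5) = 2.378
Residual b − A·x = (-0.892, 0.138, 0.496, 0.000); ∞-norm = 0.892

0.892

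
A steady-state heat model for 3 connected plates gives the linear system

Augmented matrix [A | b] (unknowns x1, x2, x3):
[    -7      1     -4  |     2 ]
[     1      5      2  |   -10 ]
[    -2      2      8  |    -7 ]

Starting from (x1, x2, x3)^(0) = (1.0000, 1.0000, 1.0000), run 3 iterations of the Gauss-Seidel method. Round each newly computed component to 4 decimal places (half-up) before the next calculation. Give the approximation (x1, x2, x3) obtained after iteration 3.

Iteration 1:
  x1 = (2 - (1)·1.0000 - (-4)·1.0000) / (-7) = -0.7143
  x2 = (-10 - (1)·-0.7143 - (2)·1.0000) / (5) = -2.2571
  x3 = (-7 - (-2)·-0.7143 - (2)·-2.2571) / (8) = -0.4893
Iteration 2:
  x1 = (2 - (1)·-2.2571 - (-4)·-0.4893) / (-7) = -0.3286
  x2 = (-10 - (1)·-0.3286 - (2)·-0.4893) / (5) = -1.7386
  x3 = (-7 - (-2)·-0.3286 - (2)·-1.7386) / (8) = -0.5225
Iteration 3:
  x1 = (2 - (1)·-1.7386 - (-4)·-0.5225) / (-7) = -0.2355
  x2 = (-10 - (1)·-0.2355 - (2)·-0.5225) / (5) = -1.7439
  x3 = (-7 - (-2)·-0.2355 - (2)·-1.7439) / (8) = -0.4979

(-0.2355, -1.7439, -0.4979)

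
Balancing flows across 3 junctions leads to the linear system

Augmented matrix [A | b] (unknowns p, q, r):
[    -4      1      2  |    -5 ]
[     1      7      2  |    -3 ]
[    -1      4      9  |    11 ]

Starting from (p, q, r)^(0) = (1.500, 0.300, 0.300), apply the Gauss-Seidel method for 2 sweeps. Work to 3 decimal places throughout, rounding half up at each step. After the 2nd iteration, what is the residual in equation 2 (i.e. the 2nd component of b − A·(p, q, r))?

Iteration 1:
  p = (-5 - (1)·0.300 - (2)·0.300) / (-4) = 1.475
  q = (-3 - (1)·1.475 - (2)·0.300) / (7) = -0.725
  r = (11 - (-1)·1.475 - (4)·-0.725) / (9) = 1.708
Iteration 2:
  p = (-5 - (1)·-0.725 - (2)·1.708) / (-4) = 1.923
  q = (-3 - (1)·1.923 - (2)·1.708) / (7) = -1.191
  r = (11 - (-1)·1.923 - (4)·-1.191) / (9) = 1.965
Residual b − A·x = (-0.047, -0.516, 0.002)

-0.516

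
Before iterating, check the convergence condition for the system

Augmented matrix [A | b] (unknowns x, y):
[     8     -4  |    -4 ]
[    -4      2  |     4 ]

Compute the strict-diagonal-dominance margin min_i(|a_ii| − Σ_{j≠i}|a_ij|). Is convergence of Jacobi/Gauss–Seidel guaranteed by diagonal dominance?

row 1: |8| − (4) = 4
row 2: |2| − (4) = -2
minimum over rows = -2 → not strictly diagonally dominant

-2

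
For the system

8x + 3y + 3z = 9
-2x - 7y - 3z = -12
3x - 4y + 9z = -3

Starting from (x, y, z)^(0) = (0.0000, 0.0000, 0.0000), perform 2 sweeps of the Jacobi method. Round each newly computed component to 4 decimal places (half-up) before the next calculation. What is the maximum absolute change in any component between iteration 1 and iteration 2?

0.5179

Iteration 1:
  x = (9 - (3)·0.0000 - (3)·0.0000) / (8) = 1.1250
  y = (-12 - (-2)·0.0000 - (-3)·0.0000) / (-7) = 1.7143
  z = (-3 - (3)·0.0000 - (-4)·0.0000) / (9) = -0.3333
Iteration 2:
  x = (9 - (3)·1.7143 - (3)·-0.3333) / (8) = 0.6071
  y = (-12 - (-2)·1.1250 - (-3)·-0.3333) / (-7) = 1.5357
  z = (-3 - (3)·1.1250 - (-4)·1.7143) / (9) = 0.0536
Change: (-0.5179, -0.1786, 0.3869) → max |·| = 0.5179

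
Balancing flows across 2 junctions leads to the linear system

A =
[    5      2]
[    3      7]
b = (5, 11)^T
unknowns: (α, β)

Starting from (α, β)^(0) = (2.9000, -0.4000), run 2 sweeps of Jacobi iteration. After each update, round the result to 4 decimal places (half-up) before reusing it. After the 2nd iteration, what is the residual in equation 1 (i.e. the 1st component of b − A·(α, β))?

Iteration 1:
  α = (5 - (2)·-0.4000) / (5) = 1.1600
  β = (11 - (3)·2.9000) / (7) = 0.3286
Iteration 2:
  α = (5 - (2)·0.3286) / (5) = 0.8686
  β = (11 - (3)·1.1600) / (7) = 1.0743
Residual b − A·x = (-1.4916, 0.8741)

-1.4916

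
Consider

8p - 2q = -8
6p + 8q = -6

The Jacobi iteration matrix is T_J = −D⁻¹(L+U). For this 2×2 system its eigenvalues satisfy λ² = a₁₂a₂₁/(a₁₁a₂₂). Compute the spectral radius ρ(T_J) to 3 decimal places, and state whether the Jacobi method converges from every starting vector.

0.433

a₁₂a₂₁/(a₁₁a₂₂) = (-2)·(6) / ((8)·(8)) = -0.187500
ρ = √|-0.187500| = √0.187500 = 0.433
ρ < 1, so Jacobi converges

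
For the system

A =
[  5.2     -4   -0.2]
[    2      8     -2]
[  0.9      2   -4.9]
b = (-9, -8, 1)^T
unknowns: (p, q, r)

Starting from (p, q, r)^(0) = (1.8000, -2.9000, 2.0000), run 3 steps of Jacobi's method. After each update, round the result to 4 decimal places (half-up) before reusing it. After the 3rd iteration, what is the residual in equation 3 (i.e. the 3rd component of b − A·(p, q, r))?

Iteration 1:
  p = (-9 - (-4)·-2.9000 - (-0.2)·2.0000) / (5.2) = -3.8846
  q = (-8 - (2)·1.8000 - (-2)·2.0000) / (8) = -0.9500
  r = (1 - (0.9)·1.8000 - (2)·-2.9000) / (-4.9) = -1.0571
Iteration 2:
  p = (-9 - (-4)·-0.9500 - (-0.2)·-1.0571) / (5.2) = -2.5022
  q = (-8 - (2)·-3.8846 - (-2)·-1.0571) / (8) = -0.2931
  r = (1 - (0.9)·-3.8846 - (2)·-0.9500) / (-4.9) = -1.3053
Iteration 3:
  p = (-9 - (-4)·-0.2931 - (-0.2)·-1.3053) / (5.2) = -2.0064
  q = (-8 - (2)·-2.5022 - (-2)·-1.3053) / (8) = -0.7008
  r = (1 - (0.9)·-2.5022 - (2)·-0.2931) / (-4.9) = -0.7833
Residual b − A·x = (-1.5266, 0.0526, 0.3692)

0.3692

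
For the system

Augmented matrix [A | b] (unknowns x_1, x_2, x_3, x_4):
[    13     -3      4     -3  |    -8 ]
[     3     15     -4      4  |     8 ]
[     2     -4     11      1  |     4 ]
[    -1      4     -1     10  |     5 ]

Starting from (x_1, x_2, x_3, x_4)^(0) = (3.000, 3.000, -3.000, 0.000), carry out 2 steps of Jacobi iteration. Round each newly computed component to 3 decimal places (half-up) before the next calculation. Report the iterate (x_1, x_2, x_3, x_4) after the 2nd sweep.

(-1.257, 0.762, -0.070, 1.038)

Iteration 1:
  x_1 = (-8 - (-3)·3.000 - (4)·-3.000 - (-3)·0.000) / (13) = 1.000
  x_2 = (8 - (3)·3.000 - (-4)·-3.000 - (4)·0.000) / (15) = -0.867
  x_3 = (4 - (2)·3.000 - (-4)·3.000 - (1)·0.000) / (11) = 0.909
  x_4 = (5 - (-1)·3.000 - (4)·3.000 - (-1)·-3.000) / (10) = -0.700
Iteration 2:
  x_1 = (-8 - (-3)·-0.867 - (4)·0.909 - (-3)·-0.700) / (13) = -1.257
  x_2 = (8 - (3)·1.000 - (-4)·0.909 - (4)·-0.700) / (15) = 0.762
  x_3 = (4 - (2)·1.000 - (-4)·-0.867 - (1)·-0.700) / (11) = -0.070
  x_4 = (5 - (-1)·1.000 - (4)·-0.867 - (-1)·0.909) / (10) = 1.038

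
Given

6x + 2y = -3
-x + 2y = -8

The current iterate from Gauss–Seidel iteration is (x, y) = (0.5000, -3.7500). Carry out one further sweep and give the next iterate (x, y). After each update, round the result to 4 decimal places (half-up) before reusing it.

One sweep:
  x = (-3 - (2)·-3.7500) / (6) = 0.7500
  y = (-8 - (-1)·0.7500) / (2) = -3.6250

(0.7500, -3.6250)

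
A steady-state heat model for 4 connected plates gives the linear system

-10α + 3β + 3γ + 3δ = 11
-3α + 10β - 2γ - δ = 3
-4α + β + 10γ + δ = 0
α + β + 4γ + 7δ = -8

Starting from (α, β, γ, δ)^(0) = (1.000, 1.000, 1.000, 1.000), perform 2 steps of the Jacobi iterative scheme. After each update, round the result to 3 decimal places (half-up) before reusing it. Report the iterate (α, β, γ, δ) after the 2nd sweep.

Iteration 1:
  α = (11 - (3)·1.000 - (3)·1.000 - (3)·1.000) / (-10) = -0.200
  β = (3 - (-3)·1.000 - (-2)·1.000 - (-1)·1.000) / (10) = 0.900
  γ = (0 - (-4)·1.000 - (1)·1.000 - (1)·1.000) / (10) = 0.200
  δ = (-8 - (1)·1.000 - (1)·1.000 - (4)·1.000) / (7) = -2.000
Iteration 2:
  α = (11 - (3)·0.900 - (3)·0.200 - (3)·-2.000) / (-10) = -1.370
  β = (3 - (-3)·-0.200 - (-2)·0.200 - (-1)·-2.000) / (10) = 0.080
  γ = (0 - (-4)·-0.200 - (1)·0.900 - (1)·-2.000) / (10) = 0.030
  δ = (-8 - (1)·-0.200 - (1)·0.900 - (4)·0.200) / (7) = -1.357

(-1.370, 0.080, 0.030, -1.357)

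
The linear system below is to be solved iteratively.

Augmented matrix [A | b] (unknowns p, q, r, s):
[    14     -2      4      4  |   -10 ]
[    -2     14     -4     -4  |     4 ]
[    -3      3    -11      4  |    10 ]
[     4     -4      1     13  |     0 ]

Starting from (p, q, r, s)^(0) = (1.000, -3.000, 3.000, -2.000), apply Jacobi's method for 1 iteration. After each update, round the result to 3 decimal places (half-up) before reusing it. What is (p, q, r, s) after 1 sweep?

(-1.429, 0.714, -2.727, -1.462)

Iteration 1:
  p = (-10 - (-2)·-3.000 - (4)·3.000 - (4)·-2.000) / (14) = -1.429
  q = (4 - (-2)·1.000 - (-4)·3.000 - (-4)·-2.000) / (14) = 0.714
  r = (10 - (-3)·1.000 - (3)·-3.000 - (4)·-2.000) / (-11) = -2.727
  s = (0 - (4)·1.000 - (-4)·-3.000 - (1)·3.000) / (13) = -1.462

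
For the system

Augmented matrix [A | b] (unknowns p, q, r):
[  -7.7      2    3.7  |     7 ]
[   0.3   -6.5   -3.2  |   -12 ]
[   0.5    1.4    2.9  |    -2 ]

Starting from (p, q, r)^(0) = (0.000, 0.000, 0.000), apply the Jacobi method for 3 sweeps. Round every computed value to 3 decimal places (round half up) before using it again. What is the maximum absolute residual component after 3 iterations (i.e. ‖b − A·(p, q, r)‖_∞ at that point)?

0.459

Iteration 1:
  p = (7 - (2)·0.000 - (3.7)·0.000) / (-7.7) = -0.909
  q = (-12 - (0.3)·0.000 - (-3.2)·0.000) / (-6.5) = 1.846
  r = (-2 - (0.5)·0.000 - (1.4)·0.000) / (2.9) = -0.690
Iteration 2:
  p = (7 - (2)·1.846 - (3.7)·-0.690) / (-7.7) = -0.761
  q = (-12 - (0.3)·-0.909 - (-3.2)·-0.690) / (-6.5) = 2.144
  r = (-2 - (0.5)·-0.909 - (1.4)·1.846) / (2.9) = -1.424
Iteration 3:
  p = (7 - (2)·2.144 - (3.7)·-1.424) / (-7.7) = -1.036
  q = (-12 - (0.3)·-0.761 - (-3.2)·-1.424) / (-6.5) = 2.512
  r = (-2 - (0.5)·-0.761 - (1.4)·2.144) / (2.9) = -1.593
Residual b − A·x = (-0.107, -0.459, -0.379); ∞-norm = 0.459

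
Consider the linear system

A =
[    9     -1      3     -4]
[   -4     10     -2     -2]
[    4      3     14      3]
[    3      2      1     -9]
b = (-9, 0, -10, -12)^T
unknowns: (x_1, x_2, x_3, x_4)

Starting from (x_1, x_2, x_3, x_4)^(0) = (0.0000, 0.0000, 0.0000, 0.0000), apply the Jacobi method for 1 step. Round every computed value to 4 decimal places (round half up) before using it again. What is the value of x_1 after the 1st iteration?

-1.0000

Iteration 1:
  x_1 = (-9 - (-1)·0.0000 - (3)·0.0000 - (-4)·0.0000) / (9) = -1.0000
  x_2 = (0 - (-4)·0.0000 - (-2)·0.0000 - (-2)·0.0000) / (10) = 0.0000
  x_3 = (-10 - (4)·0.0000 - (3)·0.0000 - (3)·0.0000) / (14) = -0.7143
  x_4 = (-12 - (3)·0.0000 - (2)·0.0000 - (1)·0.0000) / (-9) = 1.3333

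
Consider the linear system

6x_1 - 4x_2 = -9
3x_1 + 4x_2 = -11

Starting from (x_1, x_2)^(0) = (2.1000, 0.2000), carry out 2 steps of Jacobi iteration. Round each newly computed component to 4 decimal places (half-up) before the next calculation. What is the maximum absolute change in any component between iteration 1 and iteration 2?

Iteration 1:
  x_1 = (-9 - (-4)·0.2000) / (6) = -1.3667
  x_2 = (-11 - (3)·2.1000) / (4) = -4.3250
Iteration 2:
  x_1 = (-9 - (-4)·-4.3250) / (6) = -4.3833
  x_2 = (-11 - (3)·-1.3667) / (4) = -1.7250
Change: (-3.0166, 2.6000) → max |·| = 3.0166

3.0166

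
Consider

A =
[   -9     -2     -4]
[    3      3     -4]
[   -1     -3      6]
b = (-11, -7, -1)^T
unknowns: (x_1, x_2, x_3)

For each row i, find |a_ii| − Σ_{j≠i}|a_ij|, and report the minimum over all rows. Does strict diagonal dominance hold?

row 1: |-9| − (2+4) = 3
row 2: |3| − (3+4) = -4
row 3: |6| − (1+3) = 2
minimum over rows = -4 → not strictly diagonally dominant

-4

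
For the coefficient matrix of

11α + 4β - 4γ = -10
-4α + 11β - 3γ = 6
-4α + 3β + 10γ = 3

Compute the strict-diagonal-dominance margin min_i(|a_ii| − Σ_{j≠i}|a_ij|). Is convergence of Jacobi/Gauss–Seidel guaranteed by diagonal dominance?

3

row 1: |11| − (4+4) = 3
row 2: |11| − (4+3) = 4
row 3: |10| − (4+3) = 3
minimum over rows = 3 → strictly diagonally dominant (convergence guaranteed)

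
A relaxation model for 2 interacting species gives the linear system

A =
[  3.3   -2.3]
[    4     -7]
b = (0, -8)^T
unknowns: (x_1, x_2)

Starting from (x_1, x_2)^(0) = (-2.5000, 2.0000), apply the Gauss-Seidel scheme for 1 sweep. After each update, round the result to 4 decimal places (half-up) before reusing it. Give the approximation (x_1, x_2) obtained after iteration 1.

Iteration 1:
  x_1 = (0 - (-2.3)·2.0000) / (3.3) = 1.3939
  x_2 = (-8 - (4)·1.3939) / (-7) = 1.9394

(1.3939, 1.9394)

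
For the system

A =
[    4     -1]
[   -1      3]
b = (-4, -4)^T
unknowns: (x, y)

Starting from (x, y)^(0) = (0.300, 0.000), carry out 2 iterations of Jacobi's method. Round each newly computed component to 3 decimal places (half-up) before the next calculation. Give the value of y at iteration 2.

-1.667

Iteration 1:
  x = (-4 - (-1)·0.000) / (4) = -1.000
  y = (-4 - (-1)·0.300) / (3) = -1.233
Iteration 2:
  x = (-4 - (-1)·-1.233) / (4) = -1.308
  y = (-4 - (-1)·-1.000) / (3) = -1.667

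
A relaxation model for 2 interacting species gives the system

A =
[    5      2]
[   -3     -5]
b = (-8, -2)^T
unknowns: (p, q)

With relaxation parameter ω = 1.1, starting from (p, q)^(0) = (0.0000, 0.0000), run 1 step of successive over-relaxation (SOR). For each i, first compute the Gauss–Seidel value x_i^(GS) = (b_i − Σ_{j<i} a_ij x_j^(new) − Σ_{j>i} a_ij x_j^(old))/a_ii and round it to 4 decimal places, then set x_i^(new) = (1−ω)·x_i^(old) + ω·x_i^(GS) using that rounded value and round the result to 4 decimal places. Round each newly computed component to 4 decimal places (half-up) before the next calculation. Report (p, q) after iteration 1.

(-1.7600, 1.6016)

Iteration 1:
  p: GS value = (-8 - (2)·0.0000) / (5) = -1.6000;  p ← (1−ω)·0.0000 + ω·-1.6000 = -1.7600
  q: GS value = (-2 - (-3)·-1.7600) / (-5) = 1.4560;  q ← (1−ω)·0.0000 + ω·1.4560 = 1.6016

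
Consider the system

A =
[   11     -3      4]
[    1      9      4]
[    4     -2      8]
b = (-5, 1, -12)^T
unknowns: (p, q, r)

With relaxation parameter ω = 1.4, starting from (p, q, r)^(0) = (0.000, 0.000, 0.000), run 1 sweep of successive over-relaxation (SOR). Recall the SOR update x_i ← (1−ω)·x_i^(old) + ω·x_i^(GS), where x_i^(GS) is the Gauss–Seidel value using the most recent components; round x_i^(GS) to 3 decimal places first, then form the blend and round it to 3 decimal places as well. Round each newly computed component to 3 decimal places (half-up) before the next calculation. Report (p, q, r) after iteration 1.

(-0.637, 0.255, -1.565)

Iteration 1:
  p: GS value = (-5 - (-3)·0.000 - (4)·0.000) / (11) = -0.455;  p ← (1−ω)·0.000 + ω·-0.455 = -0.637
  q: GS value = (1 - (1)·-0.637 - (4)·0.000) / (9) = 0.182;  q ← (1−ω)·0.000 + ω·0.182 = 0.255
  r: GS value = (-12 - (4)·-0.637 - (-2)·0.255) / (8) = -1.118;  r ← (1−ω)·0.000 + ω·-1.118 = -1.565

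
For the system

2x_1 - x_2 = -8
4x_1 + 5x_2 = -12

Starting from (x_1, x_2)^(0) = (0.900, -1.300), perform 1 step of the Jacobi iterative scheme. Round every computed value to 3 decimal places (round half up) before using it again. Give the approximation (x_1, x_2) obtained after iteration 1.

Iteration 1:
  x_1 = (-8 - (-1)·-1.300) / (2) = -4.650
  x_2 = (-12 - (4)·0.900) / (5) = -3.120

(-4.650, -3.120)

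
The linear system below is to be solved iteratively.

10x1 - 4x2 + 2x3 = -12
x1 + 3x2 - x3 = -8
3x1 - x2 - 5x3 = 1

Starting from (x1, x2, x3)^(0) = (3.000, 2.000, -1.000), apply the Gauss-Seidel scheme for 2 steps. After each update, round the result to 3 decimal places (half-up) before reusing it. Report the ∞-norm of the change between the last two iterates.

Iteration 1:
  x1 = (-12 - (-4)·2.000 - (2)·-1.000) / (10) = -0.200
  x2 = (-8 - (1)·-0.200 - (-1)·-1.000) / (3) = -2.933
  x3 = (1 - (3)·-0.200 - (-1)·-2.933) / (-5) = 0.267
Iteration 2:
  x1 = (-12 - (-4)·-2.933 - (2)·0.267) / (10) = -2.427
  x2 = (-8 - (1)·-2.427 - (-1)·0.267) / (3) = -1.769
  x3 = (1 - (3)·-2.427 - (-1)·-1.769) / (-5) = -1.302
Change: (-2.227, 1.164, -1.569) → max |·| = 2.227

2.227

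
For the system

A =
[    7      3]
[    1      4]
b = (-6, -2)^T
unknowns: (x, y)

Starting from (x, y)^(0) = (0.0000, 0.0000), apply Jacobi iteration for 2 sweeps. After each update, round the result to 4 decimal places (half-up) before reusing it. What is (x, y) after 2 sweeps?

(-0.6429, -0.2857)

Iteration 1:
  x = (-6 - (3)·0.0000) / (7) = -0.8571
  y = (-2 - (1)·0.0000) / (4) = -0.5000
Iteration 2:
  x = (-6 - (3)·-0.5000) / (7) = -0.6429
  y = (-2 - (1)·-0.8571) / (4) = -0.2857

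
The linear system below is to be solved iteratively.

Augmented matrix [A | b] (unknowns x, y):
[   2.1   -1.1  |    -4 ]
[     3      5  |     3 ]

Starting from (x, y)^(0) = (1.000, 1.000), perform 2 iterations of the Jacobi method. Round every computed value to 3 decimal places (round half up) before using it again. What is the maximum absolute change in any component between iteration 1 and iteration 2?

Iteration 1:
  x = (-4 - (-1.1)·1.000) / (2.1) = -1.381
  y = (3 - (3)·1.000) / (5) = 0.000
Iteration 2:
  x = (-4 - (-1.1)·0.000) / (2.1) = -1.905
  y = (3 - (3)·-1.381) / (5) = 1.429
Change: (-0.524, 1.429) → max |·| = 1.429

1.429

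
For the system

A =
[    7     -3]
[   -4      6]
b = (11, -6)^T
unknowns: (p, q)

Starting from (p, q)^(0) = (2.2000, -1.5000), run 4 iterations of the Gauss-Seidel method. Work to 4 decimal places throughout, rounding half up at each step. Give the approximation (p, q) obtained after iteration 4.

Iteration 1:
  p = (11 - (-3)·-1.5000) / (7) = 0.9286
  q = (-6 - (-4)·0.9286) / (6) = -0.3809
Iteration 2:
  p = (11 - (-3)·-0.3809) / (7) = 1.4082
  q = (-6 - (-4)·1.4082) / (6) = -0.0612
Iteration 3:
  p = (11 - (-3)·-0.0612) / (7) = 1.5452
  q = (-6 - (-4)·1.5452) / (6) = 0.0301
Iteration 4:
  p = (11 - (-3)·0.0301) / (7) = 1.5843
  q = (-6 - (-4)·1.5843) / (6) = 0.0562

(1.5843, 0.0562)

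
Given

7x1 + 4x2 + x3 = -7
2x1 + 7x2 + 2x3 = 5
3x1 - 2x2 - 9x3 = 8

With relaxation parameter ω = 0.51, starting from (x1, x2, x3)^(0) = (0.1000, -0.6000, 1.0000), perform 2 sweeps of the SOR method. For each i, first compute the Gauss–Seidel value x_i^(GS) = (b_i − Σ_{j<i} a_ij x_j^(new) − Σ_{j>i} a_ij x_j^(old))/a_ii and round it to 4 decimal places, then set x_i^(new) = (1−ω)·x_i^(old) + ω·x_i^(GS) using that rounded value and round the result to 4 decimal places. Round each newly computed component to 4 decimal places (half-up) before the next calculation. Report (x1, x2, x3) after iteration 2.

(-0.6776, 0.4549, -0.6307)

Iteration 1:
  x1: GS value = (-7 - (4)·-0.6000 - (1)·1.0000) / (7) = -0.8000;  x1 ← (1−ω)·0.1000 + ω·-0.8000 = -0.3590
  x2: GS value = (5 - (2)·-0.3590 - (2)·1.0000) / (7) = 0.5311;  x2 ← (1−ω)·-0.6000 + ω·0.5311 = -0.0231
  x3: GS value = (8 - (3)·-0.3590 - (-2)·-0.0231) / (-9) = -1.0034;  x3 ← (1−ω)·1.0000 + ω·-1.0034 = -0.0217
Iteration 2:
  x1: GS value = (-7 - (4)·-0.0231 - (1)·-0.0217) / (7) = -0.9837;  x1 ← (1−ω)·-0.3590 + ω·-0.9837 = -0.6776
  x2: GS value = (5 - (2)·-0.6776 - (2)·-0.0217) / (7) = 0.9141;  x2 ← (1−ω)·-0.0231 + ω·0.9141 = 0.4549
  x3: GS value = (8 - (3)·-0.6776 - (-2)·0.4549) / (-9) = -1.2158;  x3 ← (1−ω)·-0.0217 + ω·-1.2158 = -0.6307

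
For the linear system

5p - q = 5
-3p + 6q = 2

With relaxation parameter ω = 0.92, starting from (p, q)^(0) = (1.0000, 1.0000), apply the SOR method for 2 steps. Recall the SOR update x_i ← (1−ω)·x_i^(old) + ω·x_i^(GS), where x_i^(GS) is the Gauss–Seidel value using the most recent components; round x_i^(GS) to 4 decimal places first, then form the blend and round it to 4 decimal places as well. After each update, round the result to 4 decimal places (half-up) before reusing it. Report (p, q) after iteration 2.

Iteration 1:
  p: GS value = (5 - (-1)·1.0000) / (5) = 1.2000;  p ← (1−ω)·1.0000 + ω·1.2000 = 1.1840
  q: GS value = (2 - (-3)·1.1840) / (6) = 0.9253;  q ← (1−ω)·1.0000 + ω·0.9253 = 0.9313
Iteration 2:
  p: GS value = (5 - (-1)·0.9313) / (5) = 1.1863;  p ← (1−ω)·1.1840 + ω·1.1863 = 1.1861
  q: GS value = (2 - (-3)·1.1861) / (6) = 0.9264;  q ← (1−ω)·0.9313 + ω·0.9264 = 0.9268

(1.1861, 0.9268)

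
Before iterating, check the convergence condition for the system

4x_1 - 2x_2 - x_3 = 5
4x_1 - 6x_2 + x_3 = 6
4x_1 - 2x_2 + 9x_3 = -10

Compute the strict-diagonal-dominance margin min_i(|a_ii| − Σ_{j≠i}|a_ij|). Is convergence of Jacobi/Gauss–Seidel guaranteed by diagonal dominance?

row 1: |4| − (2+1) = 1
row 2: |-6| − (4+1) = 1
row 3: |9| − (4+2) = 3
minimum over rows = 1 → strictly diagonally dominant (convergence guaranteed)

1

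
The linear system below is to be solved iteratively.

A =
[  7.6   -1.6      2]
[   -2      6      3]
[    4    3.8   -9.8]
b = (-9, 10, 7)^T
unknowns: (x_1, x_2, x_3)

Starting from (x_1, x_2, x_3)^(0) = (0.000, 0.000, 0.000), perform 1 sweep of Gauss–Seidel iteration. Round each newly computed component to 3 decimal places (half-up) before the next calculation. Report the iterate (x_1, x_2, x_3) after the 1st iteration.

Iteration 1:
  x_1 = (-9 - (-1.6)·0.000 - (2)·0.000) / (7.6) = -1.184
  x_2 = (10 - (-2)·-1.184 - (3)·0.000) / (6) = 1.272
  x_3 = (7 - (4)·-1.184 - (3.8)·1.272) / (-9.8) = -0.704

(-1.184, 1.272, -0.704)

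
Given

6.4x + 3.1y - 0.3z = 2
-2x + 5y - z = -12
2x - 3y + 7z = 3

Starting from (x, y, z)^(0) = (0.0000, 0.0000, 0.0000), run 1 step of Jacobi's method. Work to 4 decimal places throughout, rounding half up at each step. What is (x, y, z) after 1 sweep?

Iteration 1:
  x = (2 - (3.1)·0.0000 - (-0.3)·0.0000) / (6.4) = 0.3125
  y = (-12 - (-2)·0.0000 - (-1)·0.0000) / (5) = -2.4000
  z = (3 - (2)·0.0000 - (-3)·0.0000) / (7) = 0.4286

(0.3125, -2.4000, 0.4286)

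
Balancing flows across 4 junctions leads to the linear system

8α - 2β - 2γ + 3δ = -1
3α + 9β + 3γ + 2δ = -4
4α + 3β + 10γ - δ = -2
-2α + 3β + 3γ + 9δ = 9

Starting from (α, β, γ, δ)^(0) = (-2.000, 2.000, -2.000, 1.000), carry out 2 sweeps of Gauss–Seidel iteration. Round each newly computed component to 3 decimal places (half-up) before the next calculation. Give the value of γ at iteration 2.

0.188

Iteration 1:
  α = (-1 - (-2)·2.000 - (-2)·-2.000 - (3)·1.000) / (8) = -0.500
  β = (-4 - (3)·-0.500 - (3)·-2.000 - (2)·1.000) / (9) = 0.167
  γ = (-2 - (4)·-0.500 - (3)·0.167 - (-1)·1.000) / (10) = 0.050
  δ = (9 - (-2)·-0.500 - (3)·0.167 - (3)·0.050) / (9) = 0.817
Iteration 2:
  α = (-1 - (-2)·0.167 - (-2)·0.050 - (3)·0.817) / (8) = -0.377
  β = (-4 - (3)·-0.377 - (3)·0.050 - (2)·0.817) / (9) = -0.517
  γ = (-2 - (4)·-0.377 - (3)·-0.517 - (-1)·0.817) / (10) = 0.188
  δ = (9 - (-2)·-0.377 - (3)·-0.517 - (3)·0.188) / (9) = 1.026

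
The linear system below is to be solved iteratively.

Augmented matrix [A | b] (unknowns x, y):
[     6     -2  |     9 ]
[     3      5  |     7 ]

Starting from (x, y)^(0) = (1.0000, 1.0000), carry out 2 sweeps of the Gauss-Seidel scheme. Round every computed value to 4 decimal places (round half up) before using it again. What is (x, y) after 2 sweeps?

Iteration 1:
  x = (9 - (-2)·1.0000) / (6) = 1.8333
  y = (7 - (3)·1.8333) / (5) = 0.3000
Iteration 2:
  x = (9 - (-2)·0.3000) / (6) = 1.6000
  y = (7 - (3)·1.6000) / (5) = 0.4400

(1.6000, 0.4400)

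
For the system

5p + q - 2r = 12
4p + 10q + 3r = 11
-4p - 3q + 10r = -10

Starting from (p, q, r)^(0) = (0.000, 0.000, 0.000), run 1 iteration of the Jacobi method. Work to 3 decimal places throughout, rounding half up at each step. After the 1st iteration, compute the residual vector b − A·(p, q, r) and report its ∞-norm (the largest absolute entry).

Iteration 1:
  p = (12 - (1)·0.000 - (-2)·0.000) / (5) = 2.400
  q = (11 - (4)·0.000 - (3)·0.000) / (10) = 1.100
  r = (-10 - (-4)·0.000 - (-3)·0.000) / (10) = -1.000
Residual b − A·x = (-3.100, -6.600, 12.900); ∞-norm = 12.900

12.900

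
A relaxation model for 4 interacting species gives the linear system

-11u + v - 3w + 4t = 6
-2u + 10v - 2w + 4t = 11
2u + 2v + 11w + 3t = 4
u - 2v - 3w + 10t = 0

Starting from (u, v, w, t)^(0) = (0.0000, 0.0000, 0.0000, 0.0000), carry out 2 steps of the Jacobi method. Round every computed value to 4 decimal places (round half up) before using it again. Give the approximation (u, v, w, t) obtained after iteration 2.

(-0.5446, 1.0636, 0.2628, 0.3836)

Iteration 1:
  u = (6 - (1)·0.0000 - (-3)·0.0000 - (4)·0.0000) / (-11) = -0.5455
  v = (11 - (-2)·0.0000 - (-2)·0.0000 - (4)·0.0000) / (10) = 1.1000
  w = (4 - (2)·0.0000 - (2)·0.0000 - (3)·0.0000) / (11) = 0.3636
  t = (0 - (1)·0.0000 - (-2)·0.0000 - (-3)·0.0000) / (10) = 0.0000
Iteration 2:
  u = (6 - (1)·1.1000 - (-3)·0.3636 - (4)·0.0000) / (-11) = -0.5446
  v = (11 - (-2)·-0.5455 - (-2)·0.3636 - (4)·0.0000) / (10) = 1.0636
  w = (4 - (2)·-0.5455 - (2)·1.1000 - (3)·0.0000) / (11) = 0.2628
  t = (0 - (1)·-0.5455 - (-2)·1.1000 - (-3)·0.3636) / (10) = 0.3836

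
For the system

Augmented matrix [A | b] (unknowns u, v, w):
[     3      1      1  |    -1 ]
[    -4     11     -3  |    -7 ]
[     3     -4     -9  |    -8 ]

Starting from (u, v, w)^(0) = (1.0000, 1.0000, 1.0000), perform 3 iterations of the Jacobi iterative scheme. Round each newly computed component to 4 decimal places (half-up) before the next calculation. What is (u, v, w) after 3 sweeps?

Iteration 1:
  u = (-1 - (1)·1.0000 - (1)·1.0000) / (3) = -1.0000
  v = (-7 - (-4)·1.0000 - (-3)·1.0000) / (11) = 0.0000
  w = (-8 - (3)·1.0000 - (-4)·1.0000) / (-9) = 0.7778
Iteration 2:
  u = (-1 - (1)·0.0000 - (1)·0.7778) / (3) = -0.5926
  v = (-7 - (-4)·-1.0000 - (-3)·0.7778) / (11) = -0.7879
  w = (-8 - (3)·-1.0000 - (-4)·0.0000) / (-9) = 0.5556
Iteration 3:
  u = (-1 - (1)·-0.7879 - (1)·0.5556) / (3) = -0.2559
  v = (-7 - (-4)·-0.5926 - (-3)·0.5556) / (11) = -0.7003
  w = (-8 - (3)·-0.5926 - (-4)·-0.7879) / (-9) = 1.0415

(-0.2559, -0.7003, 1.0415)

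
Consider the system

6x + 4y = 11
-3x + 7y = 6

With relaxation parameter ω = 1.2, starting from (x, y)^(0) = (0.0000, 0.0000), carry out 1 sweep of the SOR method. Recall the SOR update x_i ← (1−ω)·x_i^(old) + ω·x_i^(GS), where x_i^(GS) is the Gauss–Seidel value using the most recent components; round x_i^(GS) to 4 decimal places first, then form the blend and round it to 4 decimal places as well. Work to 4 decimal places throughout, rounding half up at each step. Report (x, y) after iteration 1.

Iteration 1:
  x: GS value = (11 - (4)·0.0000) / (6) = 1.8333;  x ← (1−ω)·0.0000 + ω·1.8333 = 2.2000
  y: GS value = (6 - (-3)·2.2000) / (7) = 1.8000;  y ← (1−ω)·0.0000 + ω·1.8000 = 2.1600

(2.2000, 2.1600)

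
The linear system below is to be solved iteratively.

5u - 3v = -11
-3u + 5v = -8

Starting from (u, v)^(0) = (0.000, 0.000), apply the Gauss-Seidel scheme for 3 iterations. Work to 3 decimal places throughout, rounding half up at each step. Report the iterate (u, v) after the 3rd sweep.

Iteration 1:
  u = (-11 - (-3)·0.000) / (5) = -2.200
  v = (-8 - (-3)·-2.200) / (5) = -2.920
Iteration 2:
  u = (-11 - (-3)·-2.920) / (5) = -3.952
  v = (-8 - (-3)·-3.952) / (5) = -3.971
Iteration 3:
  u = (-11 - (-3)·-3.971) / (5) = -4.583
  v = (-8 - (-3)·-4.583) / (5) = -4.350

(-4.583, -4.350)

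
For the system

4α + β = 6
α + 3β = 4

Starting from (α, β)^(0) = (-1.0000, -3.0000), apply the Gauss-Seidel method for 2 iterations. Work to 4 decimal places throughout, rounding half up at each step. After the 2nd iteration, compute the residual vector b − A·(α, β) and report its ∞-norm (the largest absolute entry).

Iteration 1:
  α = (6 - (1)·-3.0000) / (4) = 2.2500
  β = (4 - (1)·2.2500) / (3) = 0.5833
Iteration 2:
  α = (6 - (1)·0.5833) / (4) = 1.3542
  β = (4 - (1)·1.3542) / (3) = 0.8819
Residual b − A·x = (-0.2987, 0.0001); ∞-norm = 0.2987

0.2987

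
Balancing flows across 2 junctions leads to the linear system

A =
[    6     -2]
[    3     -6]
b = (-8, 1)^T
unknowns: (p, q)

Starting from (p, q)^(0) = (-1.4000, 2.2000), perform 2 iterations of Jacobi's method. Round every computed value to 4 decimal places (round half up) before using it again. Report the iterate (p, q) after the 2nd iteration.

Iteration 1:
  p = (-8 - (-2)·2.2000) / (6) = -0.6000
  q = (1 - (3)·-1.4000) / (-6) = -0.8667
Iteration 2:
  p = (-8 - (-2)·-0.8667) / (6) = -1.6222
  q = (1 - (3)·-0.6000) / (-6) = -0.4667

(-1.6222, -0.4667)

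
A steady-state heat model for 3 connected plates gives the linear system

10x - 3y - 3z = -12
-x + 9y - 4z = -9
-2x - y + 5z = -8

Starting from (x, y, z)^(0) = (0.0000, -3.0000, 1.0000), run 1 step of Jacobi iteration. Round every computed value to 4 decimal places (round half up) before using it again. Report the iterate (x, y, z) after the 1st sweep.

(-1.8000, -0.5556, -2.2000)

Iteration 1:
  x = (-12 - (-3)·-3.0000 - (-3)·1.0000) / (10) = -1.8000
  y = (-9 - (-1)·0.0000 - (-4)·1.0000) / (9) = -0.5556
  z = (-8 - (-2)·0.0000 - (-1)·-3.0000) / (5) = -2.2000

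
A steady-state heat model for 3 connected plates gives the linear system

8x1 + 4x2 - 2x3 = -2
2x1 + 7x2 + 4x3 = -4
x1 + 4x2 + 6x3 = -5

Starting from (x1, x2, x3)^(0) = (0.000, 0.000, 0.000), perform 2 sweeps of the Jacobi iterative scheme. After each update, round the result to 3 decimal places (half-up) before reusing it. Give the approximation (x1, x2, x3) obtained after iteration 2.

Iteration 1:
  x1 = (-2 - (4)·0.000 - (-2)·0.000) / (8) = -0.250
  x2 = (-4 - (2)·0.000 - (4)·0.000) / (7) = -0.571
  x3 = (-5 - (1)·0.000 - (4)·0.000) / (6) = -0.833
Iteration 2:
  x1 = (-2 - (4)·-0.571 - (-2)·-0.833) / (8) = -0.173
  x2 = (-4 - (2)·-0.250 - (4)·-0.833) / (7) = -0.024
  x3 = (-5 - (1)·-0.250 - (4)·-0.571) / (6) = -0.411

(-0.173, -0.024, -0.411)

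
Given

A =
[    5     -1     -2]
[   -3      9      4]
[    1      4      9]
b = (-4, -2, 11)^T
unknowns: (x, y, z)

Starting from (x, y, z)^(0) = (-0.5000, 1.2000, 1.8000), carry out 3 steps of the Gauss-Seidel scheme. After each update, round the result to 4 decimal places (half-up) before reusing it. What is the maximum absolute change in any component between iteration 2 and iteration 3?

Iteration 1:
  x = (-4 - (-1)·1.2000 - (-2)·1.8000) / (5) = 0.1600
  y = (-2 - (-3)·0.1600 - (4)·1.8000) / (9) = -0.9689
  z = (11 - (1)·0.1600 - (4)·-0.9689) / (9) = 1.6351
Iteration 2:
  x = (-4 - (-1)·-0.9689 - (-2)·1.6351) / (5) = -0.3397
  y = (-2 - (-3)·-0.3397 - (4)·1.6351) / (9) = -1.0622
  z = (11 - (1)·-0.3397 - (4)·-1.0622) / (9) = 1.7321
Iteration 3:
  x = (-4 - (-1)·-1.0622 - (-2)·1.7321) / (5) = -0.3196
  y = (-2 - (-3)·-0.3196 - (4)·1.7321) / (9) = -1.0986
  z = (11 - (1)·-0.3196 - (4)·-1.0986) / (9) = 1.7460
Change: (0.0201, -0.0364, 0.0139) → max |·| = 0.0364

0.0364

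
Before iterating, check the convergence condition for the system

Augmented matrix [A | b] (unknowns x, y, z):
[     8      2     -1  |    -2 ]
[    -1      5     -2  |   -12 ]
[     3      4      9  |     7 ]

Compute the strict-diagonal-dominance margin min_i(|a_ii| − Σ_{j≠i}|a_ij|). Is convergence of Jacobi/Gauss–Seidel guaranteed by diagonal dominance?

2

row 1: |8| − (2+1) = 5
row 2: |5| − (1+2) = 2
row 3: |9| − (3+4) = 2
minimum over rows = 2 → strictly diagonally dominant (convergence guaranteed)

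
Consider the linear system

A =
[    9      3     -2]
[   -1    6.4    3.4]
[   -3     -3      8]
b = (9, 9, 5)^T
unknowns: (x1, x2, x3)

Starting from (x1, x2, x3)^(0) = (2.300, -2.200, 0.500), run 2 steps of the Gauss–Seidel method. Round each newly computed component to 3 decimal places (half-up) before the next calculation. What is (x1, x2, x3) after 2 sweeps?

Iteration 1:
  x1 = (9 - (3)·-2.200 - (-2)·0.500) / (9) = 1.844
  x2 = (9 - (-1)·1.844 - (3.4)·0.500) / (6.4) = 1.429
  x3 = (5 - (-3)·1.844 - (-3)·1.429) / (8) = 1.852
Iteration 2:
  x1 = (9 - (3)·1.429 - (-2)·1.852) / (9) = 0.935
  x2 = (9 - (-1)·0.935 - (3.4)·1.852) / (6.4) = 0.568
  x3 = (5 - (-3)·0.935 - (-3)·0.568) / (8) = 1.189

(0.935, 0.568, 1.189)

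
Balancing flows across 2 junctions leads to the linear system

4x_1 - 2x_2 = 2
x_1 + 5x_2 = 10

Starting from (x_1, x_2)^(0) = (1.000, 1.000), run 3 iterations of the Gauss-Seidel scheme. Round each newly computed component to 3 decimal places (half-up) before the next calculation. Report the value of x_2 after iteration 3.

1.728

Iteration 1:
  x_1 = (2 - (-2)·1.000) / (4) = 1.000
  x_2 = (10 - (1)·1.000) / (5) = 1.800
Iteration 2:
  x_1 = (2 - (-2)·1.800) / (4) = 1.400
  x_2 = (10 - (1)·1.400) / (5) = 1.720
Iteration 3:
  x_1 = (2 - (-2)·1.720) / (4) = 1.360
  x_2 = (10 - (1)·1.360) / (5) = 1.728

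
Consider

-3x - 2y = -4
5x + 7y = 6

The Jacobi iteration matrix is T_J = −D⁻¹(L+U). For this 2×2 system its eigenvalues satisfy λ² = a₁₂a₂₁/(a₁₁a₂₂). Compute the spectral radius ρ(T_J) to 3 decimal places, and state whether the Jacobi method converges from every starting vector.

a₁₂a₂₁/(a₁₁a₂₂) = (-2)·(5) / ((-3)·(7)) = 0.476190
ρ = √|0.476190| = √0.476190 = 0.690
ρ < 1, so Jacobi converges

0.690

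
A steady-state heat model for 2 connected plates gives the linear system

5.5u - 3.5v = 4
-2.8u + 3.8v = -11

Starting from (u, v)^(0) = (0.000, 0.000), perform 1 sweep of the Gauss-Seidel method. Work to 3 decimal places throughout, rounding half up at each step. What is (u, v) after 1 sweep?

Iteration 1:
  u = (4 - (-3.5)·0.000) / (5.5) = 0.727
  v = (-11 - (-2.8)·0.727) / (3.8) = -2.359

(0.727, -2.359)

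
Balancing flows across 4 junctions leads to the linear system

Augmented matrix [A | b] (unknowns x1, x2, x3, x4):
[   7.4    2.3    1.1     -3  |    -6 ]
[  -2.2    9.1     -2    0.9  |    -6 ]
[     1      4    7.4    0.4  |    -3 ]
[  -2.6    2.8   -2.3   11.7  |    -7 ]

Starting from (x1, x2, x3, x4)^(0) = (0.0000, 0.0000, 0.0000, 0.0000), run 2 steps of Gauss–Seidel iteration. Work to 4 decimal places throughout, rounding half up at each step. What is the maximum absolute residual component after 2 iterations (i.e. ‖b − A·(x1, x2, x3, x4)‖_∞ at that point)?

Iteration 1:
  x1 = (-6 - (2.3)·0.0000 - (1.1)·0.0000 - (-3)·0.0000) / (7.4) = -0.8108
  x2 = (-6 - (-2.2)·-0.8108 - (-2)·0.0000 - (0.9)·0.0000) / (9.1) = -0.8554
  x3 = (-3 - (1)·-0.8108 - (4)·-0.8554 - (0.4)·0.0000) / (7.4) = 0.1665
  x4 = (-7 - (-2.6)·-0.8108 - (2.8)·-0.8554 - (-2.3)·0.1665) / (11.7) = -0.5410
Iteration 2:
  x1 = (-6 - (2.3)·-0.8554 - (1.1)·0.1665 - (-3)·-0.5410) / (7.4) = -0.7890
  x2 = (-6 - (-2.2)·-0.7890 - (-2)·0.1665 - (0.9)·-0.5410) / (9.1) = -0.7600
  x3 = (-3 - (1)·-0.7890 - (4)·-0.7600 - (0.4)·-0.5410) / (7.4) = 0.1413
  x4 = (-7 - (-2.6)·-0.7890 - (2.8)·-0.7600 - (-2.3)·0.1413) / (11.7) = -0.5640
Residual b − A·x = (-0.2608, -0.0296, 0.0090, 0.0004); ∞-norm = 0.2608

0.2608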